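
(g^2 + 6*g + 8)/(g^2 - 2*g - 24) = (g + 2)/(g - 6)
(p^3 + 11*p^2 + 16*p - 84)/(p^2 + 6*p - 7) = (p^2 + 4*p - 12)/(p - 1)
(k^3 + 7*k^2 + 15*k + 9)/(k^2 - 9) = (k^2 + 4*k + 3)/(k - 3)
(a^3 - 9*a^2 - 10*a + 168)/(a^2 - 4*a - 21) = (a^2 - 2*a - 24)/(a + 3)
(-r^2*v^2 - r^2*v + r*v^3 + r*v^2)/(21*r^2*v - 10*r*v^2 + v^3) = r*(-r*v - r + v^2 + v)/(21*r^2 - 10*r*v + v^2)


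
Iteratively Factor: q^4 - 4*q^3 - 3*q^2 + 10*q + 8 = (q + 1)*(q^3 - 5*q^2 + 2*q + 8) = (q - 4)*(q + 1)*(q^2 - q - 2) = (q - 4)*(q + 1)^2*(q - 2)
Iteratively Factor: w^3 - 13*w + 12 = (w + 4)*(w^2 - 4*w + 3) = (w - 1)*(w + 4)*(w - 3)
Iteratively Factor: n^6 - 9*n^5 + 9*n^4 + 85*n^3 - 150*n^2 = (n - 5)*(n^5 - 4*n^4 - 11*n^3 + 30*n^2) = n*(n - 5)*(n^4 - 4*n^3 - 11*n^2 + 30*n) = n^2*(n - 5)*(n^3 - 4*n^2 - 11*n + 30) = n^2*(n - 5)^2*(n^2 + n - 6) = n^2*(n - 5)^2*(n + 3)*(n - 2)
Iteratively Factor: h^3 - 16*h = (h - 4)*(h^2 + 4*h) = h*(h - 4)*(h + 4)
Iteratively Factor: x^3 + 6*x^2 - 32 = (x - 2)*(x^2 + 8*x + 16) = (x - 2)*(x + 4)*(x + 4)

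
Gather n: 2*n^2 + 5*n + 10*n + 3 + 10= 2*n^2 + 15*n + 13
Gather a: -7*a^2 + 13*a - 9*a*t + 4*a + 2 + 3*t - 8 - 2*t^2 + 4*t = -7*a^2 + a*(17 - 9*t) - 2*t^2 + 7*t - 6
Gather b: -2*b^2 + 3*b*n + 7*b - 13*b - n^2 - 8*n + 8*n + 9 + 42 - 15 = -2*b^2 + b*(3*n - 6) - n^2 + 36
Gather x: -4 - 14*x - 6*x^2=-6*x^2 - 14*x - 4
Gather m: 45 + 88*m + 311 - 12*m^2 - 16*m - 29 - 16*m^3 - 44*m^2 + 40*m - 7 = -16*m^3 - 56*m^2 + 112*m + 320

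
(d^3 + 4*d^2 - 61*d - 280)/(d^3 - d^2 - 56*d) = (d + 5)/d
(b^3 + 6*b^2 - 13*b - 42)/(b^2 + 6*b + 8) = (b^2 + 4*b - 21)/(b + 4)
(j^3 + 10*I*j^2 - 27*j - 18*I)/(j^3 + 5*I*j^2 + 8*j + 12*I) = (j + 3*I)/(j - 2*I)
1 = 1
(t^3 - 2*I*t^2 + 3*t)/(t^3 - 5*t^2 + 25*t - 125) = t*(t^2 - 2*I*t + 3)/(t^3 - 5*t^2 + 25*t - 125)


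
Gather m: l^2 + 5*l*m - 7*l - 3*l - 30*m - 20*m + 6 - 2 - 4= l^2 - 10*l + m*(5*l - 50)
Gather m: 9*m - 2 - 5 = 9*m - 7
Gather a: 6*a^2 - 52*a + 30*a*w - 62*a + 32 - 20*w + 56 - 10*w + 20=6*a^2 + a*(30*w - 114) - 30*w + 108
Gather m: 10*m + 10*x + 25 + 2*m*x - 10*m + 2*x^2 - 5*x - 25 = 2*m*x + 2*x^2 + 5*x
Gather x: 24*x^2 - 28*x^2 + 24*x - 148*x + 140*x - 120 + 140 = -4*x^2 + 16*x + 20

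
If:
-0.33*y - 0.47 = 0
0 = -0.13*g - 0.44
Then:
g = -3.38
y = -1.42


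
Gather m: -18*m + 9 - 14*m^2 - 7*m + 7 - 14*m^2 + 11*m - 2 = -28*m^2 - 14*m + 14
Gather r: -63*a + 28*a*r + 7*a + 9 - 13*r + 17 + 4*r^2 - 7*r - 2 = -56*a + 4*r^2 + r*(28*a - 20) + 24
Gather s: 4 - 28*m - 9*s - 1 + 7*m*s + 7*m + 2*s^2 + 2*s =-21*m + 2*s^2 + s*(7*m - 7) + 3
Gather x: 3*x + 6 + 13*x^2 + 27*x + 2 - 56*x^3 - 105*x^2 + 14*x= -56*x^3 - 92*x^2 + 44*x + 8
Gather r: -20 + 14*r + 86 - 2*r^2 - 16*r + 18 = -2*r^2 - 2*r + 84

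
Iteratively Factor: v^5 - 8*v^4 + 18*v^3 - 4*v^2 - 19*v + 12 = (v - 1)*(v^4 - 7*v^3 + 11*v^2 + 7*v - 12) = (v - 1)^2*(v^3 - 6*v^2 + 5*v + 12) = (v - 3)*(v - 1)^2*(v^2 - 3*v - 4) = (v - 3)*(v - 1)^2*(v + 1)*(v - 4)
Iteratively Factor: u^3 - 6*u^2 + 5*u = (u - 1)*(u^2 - 5*u) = (u - 5)*(u - 1)*(u)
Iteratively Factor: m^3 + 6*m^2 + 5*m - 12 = (m + 3)*(m^2 + 3*m - 4) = (m - 1)*(m + 3)*(m + 4)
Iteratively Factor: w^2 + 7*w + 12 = (w + 4)*(w + 3)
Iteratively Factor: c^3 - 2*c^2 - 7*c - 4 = (c - 4)*(c^2 + 2*c + 1) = (c - 4)*(c + 1)*(c + 1)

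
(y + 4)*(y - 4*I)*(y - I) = y^3 + 4*y^2 - 5*I*y^2 - 4*y - 20*I*y - 16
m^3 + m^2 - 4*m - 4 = (m - 2)*(m + 1)*(m + 2)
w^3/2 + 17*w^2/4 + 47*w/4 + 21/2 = (w/2 + 1)*(w + 3)*(w + 7/2)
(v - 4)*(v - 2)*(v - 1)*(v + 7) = v^4 - 35*v^2 + 90*v - 56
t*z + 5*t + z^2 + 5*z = (t + z)*(z + 5)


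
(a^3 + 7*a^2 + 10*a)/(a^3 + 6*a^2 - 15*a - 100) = a*(a + 2)/(a^2 + a - 20)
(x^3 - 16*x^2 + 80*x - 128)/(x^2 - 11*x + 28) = (x^2 - 12*x + 32)/(x - 7)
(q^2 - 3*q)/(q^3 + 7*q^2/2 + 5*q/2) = 2*(q - 3)/(2*q^2 + 7*q + 5)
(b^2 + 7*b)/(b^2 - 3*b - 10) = b*(b + 7)/(b^2 - 3*b - 10)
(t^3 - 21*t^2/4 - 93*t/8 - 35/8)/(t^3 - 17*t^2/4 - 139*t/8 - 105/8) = (2*t + 1)/(2*t + 3)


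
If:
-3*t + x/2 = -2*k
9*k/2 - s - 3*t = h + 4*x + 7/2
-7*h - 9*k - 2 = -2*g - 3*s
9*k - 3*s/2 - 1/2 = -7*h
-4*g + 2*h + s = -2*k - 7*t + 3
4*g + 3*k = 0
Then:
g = -2185/13896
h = 1417/6948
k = 2185/10422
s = 19555/10422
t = -55/1158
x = -5855/5211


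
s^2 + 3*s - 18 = (s - 3)*(s + 6)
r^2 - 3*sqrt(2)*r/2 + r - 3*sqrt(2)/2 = (r + 1)*(r - 3*sqrt(2)/2)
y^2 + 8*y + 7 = (y + 1)*(y + 7)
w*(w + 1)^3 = w^4 + 3*w^3 + 3*w^2 + w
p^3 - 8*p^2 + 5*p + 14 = (p - 7)*(p - 2)*(p + 1)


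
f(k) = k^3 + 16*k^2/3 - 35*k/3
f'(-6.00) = 32.33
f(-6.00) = 46.00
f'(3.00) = 47.33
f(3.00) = 40.00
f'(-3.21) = -14.99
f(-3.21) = 59.33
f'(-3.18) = -15.25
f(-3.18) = 58.88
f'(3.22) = 53.79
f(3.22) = 51.12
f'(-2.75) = -18.31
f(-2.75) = 51.62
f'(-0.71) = -17.73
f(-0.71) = 10.61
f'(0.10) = -10.57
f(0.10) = -1.11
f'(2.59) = 36.08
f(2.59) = 22.93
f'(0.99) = 1.83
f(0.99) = -5.35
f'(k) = 3*k^2 + 32*k/3 - 35/3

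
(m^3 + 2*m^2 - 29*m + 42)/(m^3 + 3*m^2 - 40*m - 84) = (m^2 - 5*m + 6)/(m^2 - 4*m - 12)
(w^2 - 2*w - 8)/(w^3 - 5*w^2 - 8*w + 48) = (w + 2)/(w^2 - w - 12)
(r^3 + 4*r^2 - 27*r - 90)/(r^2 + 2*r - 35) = (r^2 + 9*r + 18)/(r + 7)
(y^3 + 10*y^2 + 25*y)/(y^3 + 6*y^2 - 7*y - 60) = y*(y + 5)/(y^2 + y - 12)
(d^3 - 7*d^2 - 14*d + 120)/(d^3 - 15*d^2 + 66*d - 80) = (d^2 - 2*d - 24)/(d^2 - 10*d + 16)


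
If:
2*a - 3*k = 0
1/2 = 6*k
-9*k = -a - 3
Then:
No Solution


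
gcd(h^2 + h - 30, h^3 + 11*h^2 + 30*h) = h + 6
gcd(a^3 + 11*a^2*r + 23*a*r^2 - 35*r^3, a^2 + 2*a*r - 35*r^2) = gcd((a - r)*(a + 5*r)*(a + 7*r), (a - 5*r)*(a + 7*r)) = a + 7*r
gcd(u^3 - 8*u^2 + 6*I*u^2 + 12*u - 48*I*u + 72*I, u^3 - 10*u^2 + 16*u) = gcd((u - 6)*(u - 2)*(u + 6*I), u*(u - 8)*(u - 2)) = u - 2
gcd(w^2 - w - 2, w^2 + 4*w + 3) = w + 1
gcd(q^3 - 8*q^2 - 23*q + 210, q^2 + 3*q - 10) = q + 5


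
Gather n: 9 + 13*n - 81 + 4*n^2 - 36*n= 4*n^2 - 23*n - 72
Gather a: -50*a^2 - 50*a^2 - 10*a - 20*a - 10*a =-100*a^2 - 40*a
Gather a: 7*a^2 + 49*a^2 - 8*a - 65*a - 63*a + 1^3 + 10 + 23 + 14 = 56*a^2 - 136*a + 48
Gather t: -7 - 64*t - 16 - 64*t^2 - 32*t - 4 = -64*t^2 - 96*t - 27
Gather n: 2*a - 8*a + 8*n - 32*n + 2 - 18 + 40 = -6*a - 24*n + 24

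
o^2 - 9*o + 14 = (o - 7)*(o - 2)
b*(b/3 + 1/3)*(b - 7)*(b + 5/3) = b^4/3 - 13*b^3/9 - 17*b^2/3 - 35*b/9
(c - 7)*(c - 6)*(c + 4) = c^3 - 9*c^2 - 10*c + 168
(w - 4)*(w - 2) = w^2 - 6*w + 8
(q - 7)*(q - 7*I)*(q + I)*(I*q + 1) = I*q^4 + 7*q^3 - 7*I*q^3 - 49*q^2 + I*q^2 + 7*q - 7*I*q - 49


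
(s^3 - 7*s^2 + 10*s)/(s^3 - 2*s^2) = (s - 5)/s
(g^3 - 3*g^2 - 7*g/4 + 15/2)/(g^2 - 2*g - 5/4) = (2*g^2 - g - 6)/(2*g + 1)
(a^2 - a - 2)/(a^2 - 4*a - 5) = (a - 2)/(a - 5)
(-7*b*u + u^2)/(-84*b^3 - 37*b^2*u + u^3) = u/(12*b^2 + 7*b*u + u^2)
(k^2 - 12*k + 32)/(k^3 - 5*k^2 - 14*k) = (-k^2 + 12*k - 32)/(k*(-k^2 + 5*k + 14))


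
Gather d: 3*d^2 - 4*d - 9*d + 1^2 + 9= 3*d^2 - 13*d + 10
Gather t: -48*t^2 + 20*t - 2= -48*t^2 + 20*t - 2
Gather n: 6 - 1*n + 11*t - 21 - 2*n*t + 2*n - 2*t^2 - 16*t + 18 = n*(1 - 2*t) - 2*t^2 - 5*t + 3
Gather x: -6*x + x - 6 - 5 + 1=-5*x - 10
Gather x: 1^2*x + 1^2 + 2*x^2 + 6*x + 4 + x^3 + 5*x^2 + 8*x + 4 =x^3 + 7*x^2 + 15*x + 9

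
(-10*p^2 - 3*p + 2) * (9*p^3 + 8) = -90*p^5 - 27*p^4 + 18*p^3 - 80*p^2 - 24*p + 16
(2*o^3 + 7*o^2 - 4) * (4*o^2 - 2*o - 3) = 8*o^5 + 24*o^4 - 20*o^3 - 37*o^2 + 8*o + 12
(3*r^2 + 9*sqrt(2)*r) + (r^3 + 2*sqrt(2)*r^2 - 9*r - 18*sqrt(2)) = r^3 + 2*sqrt(2)*r^2 + 3*r^2 - 9*r + 9*sqrt(2)*r - 18*sqrt(2)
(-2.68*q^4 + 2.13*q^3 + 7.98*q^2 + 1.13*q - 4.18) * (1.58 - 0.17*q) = 0.4556*q^5 - 4.5965*q^4 + 2.0088*q^3 + 12.4163*q^2 + 2.496*q - 6.6044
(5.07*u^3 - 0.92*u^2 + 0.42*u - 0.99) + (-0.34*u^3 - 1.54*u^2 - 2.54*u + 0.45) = 4.73*u^3 - 2.46*u^2 - 2.12*u - 0.54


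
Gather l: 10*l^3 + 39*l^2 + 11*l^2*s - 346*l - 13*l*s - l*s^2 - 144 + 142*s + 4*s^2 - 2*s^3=10*l^3 + l^2*(11*s + 39) + l*(-s^2 - 13*s - 346) - 2*s^3 + 4*s^2 + 142*s - 144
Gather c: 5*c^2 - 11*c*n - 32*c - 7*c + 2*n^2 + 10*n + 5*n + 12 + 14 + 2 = 5*c^2 + c*(-11*n - 39) + 2*n^2 + 15*n + 28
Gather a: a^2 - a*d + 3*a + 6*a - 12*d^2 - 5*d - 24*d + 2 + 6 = a^2 + a*(9 - d) - 12*d^2 - 29*d + 8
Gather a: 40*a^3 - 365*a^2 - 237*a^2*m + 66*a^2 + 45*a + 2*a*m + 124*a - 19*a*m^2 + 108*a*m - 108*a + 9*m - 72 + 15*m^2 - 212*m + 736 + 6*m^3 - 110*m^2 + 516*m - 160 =40*a^3 + a^2*(-237*m - 299) + a*(-19*m^2 + 110*m + 61) + 6*m^3 - 95*m^2 + 313*m + 504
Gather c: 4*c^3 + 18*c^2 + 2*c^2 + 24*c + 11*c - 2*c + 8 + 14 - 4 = 4*c^3 + 20*c^2 + 33*c + 18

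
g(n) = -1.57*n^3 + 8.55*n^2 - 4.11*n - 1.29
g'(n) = -4.71*n^2 + 17.1*n - 4.11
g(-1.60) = 33.60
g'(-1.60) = -43.53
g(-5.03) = 435.51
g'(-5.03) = -209.29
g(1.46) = 6.05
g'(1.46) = 10.82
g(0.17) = -1.75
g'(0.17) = -1.34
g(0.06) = -1.51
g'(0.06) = -3.10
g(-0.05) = -1.06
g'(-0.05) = -4.98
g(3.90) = 19.60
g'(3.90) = -9.06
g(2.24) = 14.76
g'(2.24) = 10.56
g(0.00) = -1.29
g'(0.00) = -4.11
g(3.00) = 20.94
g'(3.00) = 4.80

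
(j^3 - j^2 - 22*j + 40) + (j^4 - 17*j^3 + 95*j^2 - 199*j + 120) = j^4 - 16*j^3 + 94*j^2 - 221*j + 160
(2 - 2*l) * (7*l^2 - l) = -14*l^3 + 16*l^2 - 2*l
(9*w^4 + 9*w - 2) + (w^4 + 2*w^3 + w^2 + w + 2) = 10*w^4 + 2*w^3 + w^2 + 10*w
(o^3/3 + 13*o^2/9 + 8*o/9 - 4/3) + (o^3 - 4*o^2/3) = 4*o^3/3 + o^2/9 + 8*o/9 - 4/3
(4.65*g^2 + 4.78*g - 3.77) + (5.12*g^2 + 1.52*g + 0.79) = 9.77*g^2 + 6.3*g - 2.98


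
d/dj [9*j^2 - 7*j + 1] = 18*j - 7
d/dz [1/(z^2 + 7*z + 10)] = (-2*z - 7)/(z^2 + 7*z + 10)^2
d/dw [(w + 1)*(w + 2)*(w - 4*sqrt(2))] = 3*w^2 - 8*sqrt(2)*w + 6*w - 12*sqrt(2) + 2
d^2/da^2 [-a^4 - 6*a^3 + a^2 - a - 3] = -12*a^2 - 36*a + 2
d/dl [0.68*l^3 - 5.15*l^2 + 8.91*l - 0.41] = 2.04*l^2 - 10.3*l + 8.91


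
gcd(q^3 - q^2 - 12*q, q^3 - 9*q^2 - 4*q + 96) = q^2 - q - 12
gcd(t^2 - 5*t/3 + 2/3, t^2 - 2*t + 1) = t - 1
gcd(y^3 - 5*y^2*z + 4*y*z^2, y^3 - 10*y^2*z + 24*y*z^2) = y^2 - 4*y*z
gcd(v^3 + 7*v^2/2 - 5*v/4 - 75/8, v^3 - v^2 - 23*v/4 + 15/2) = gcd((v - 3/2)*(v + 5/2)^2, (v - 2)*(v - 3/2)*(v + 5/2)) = v^2 + v - 15/4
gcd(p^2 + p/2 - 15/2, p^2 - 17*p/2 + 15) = p - 5/2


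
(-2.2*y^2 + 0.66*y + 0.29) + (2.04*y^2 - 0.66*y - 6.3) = -0.16*y^2 - 6.01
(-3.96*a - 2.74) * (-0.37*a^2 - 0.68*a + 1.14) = 1.4652*a^3 + 3.7066*a^2 - 2.6512*a - 3.1236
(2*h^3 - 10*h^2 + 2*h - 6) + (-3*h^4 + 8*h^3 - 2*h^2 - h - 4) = -3*h^4 + 10*h^3 - 12*h^2 + h - 10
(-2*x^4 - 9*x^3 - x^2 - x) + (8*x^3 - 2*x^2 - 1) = -2*x^4 - x^3 - 3*x^2 - x - 1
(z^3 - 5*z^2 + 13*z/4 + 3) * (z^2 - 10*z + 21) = z^5 - 15*z^4 + 297*z^3/4 - 269*z^2/2 + 153*z/4 + 63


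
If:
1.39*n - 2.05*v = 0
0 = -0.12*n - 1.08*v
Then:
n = 0.00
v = 0.00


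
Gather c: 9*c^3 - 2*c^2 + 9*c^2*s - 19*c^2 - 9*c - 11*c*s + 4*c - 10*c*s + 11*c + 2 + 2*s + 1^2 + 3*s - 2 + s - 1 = 9*c^3 + c^2*(9*s - 21) + c*(6 - 21*s) + 6*s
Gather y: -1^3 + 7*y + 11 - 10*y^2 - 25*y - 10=-10*y^2 - 18*y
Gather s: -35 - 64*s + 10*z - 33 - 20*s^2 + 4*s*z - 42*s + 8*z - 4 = -20*s^2 + s*(4*z - 106) + 18*z - 72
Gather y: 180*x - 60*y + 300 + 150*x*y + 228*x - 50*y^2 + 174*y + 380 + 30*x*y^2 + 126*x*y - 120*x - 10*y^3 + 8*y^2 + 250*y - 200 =288*x - 10*y^3 + y^2*(30*x - 42) + y*(276*x + 364) + 480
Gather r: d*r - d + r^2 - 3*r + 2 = -d + r^2 + r*(d - 3) + 2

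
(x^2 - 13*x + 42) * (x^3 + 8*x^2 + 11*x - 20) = x^5 - 5*x^4 - 51*x^3 + 173*x^2 + 722*x - 840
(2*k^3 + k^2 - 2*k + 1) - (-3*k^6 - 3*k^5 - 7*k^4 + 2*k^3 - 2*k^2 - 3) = 3*k^6 + 3*k^5 + 7*k^4 + 3*k^2 - 2*k + 4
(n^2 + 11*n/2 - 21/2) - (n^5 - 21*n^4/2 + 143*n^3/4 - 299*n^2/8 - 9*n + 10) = -n^5 + 21*n^4/2 - 143*n^3/4 + 307*n^2/8 + 29*n/2 - 41/2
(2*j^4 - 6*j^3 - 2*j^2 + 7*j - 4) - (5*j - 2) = 2*j^4 - 6*j^3 - 2*j^2 + 2*j - 2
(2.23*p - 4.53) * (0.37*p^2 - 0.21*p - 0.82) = 0.8251*p^3 - 2.1444*p^2 - 0.8773*p + 3.7146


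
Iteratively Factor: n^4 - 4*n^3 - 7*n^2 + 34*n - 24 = (n - 4)*(n^3 - 7*n + 6) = (n - 4)*(n - 1)*(n^2 + n - 6) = (n - 4)*(n - 2)*(n - 1)*(n + 3)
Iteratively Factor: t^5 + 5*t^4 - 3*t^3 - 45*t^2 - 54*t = (t)*(t^4 + 5*t^3 - 3*t^2 - 45*t - 54) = t*(t - 3)*(t^3 + 8*t^2 + 21*t + 18) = t*(t - 3)*(t + 2)*(t^2 + 6*t + 9) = t*(t - 3)*(t + 2)*(t + 3)*(t + 3)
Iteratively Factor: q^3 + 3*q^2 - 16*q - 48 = (q + 4)*(q^2 - q - 12) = (q - 4)*(q + 4)*(q + 3)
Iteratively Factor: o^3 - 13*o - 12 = (o - 4)*(o^2 + 4*o + 3) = (o - 4)*(o + 3)*(o + 1)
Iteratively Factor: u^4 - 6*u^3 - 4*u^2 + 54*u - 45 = (u - 5)*(u^3 - u^2 - 9*u + 9) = (u - 5)*(u - 3)*(u^2 + 2*u - 3) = (u - 5)*(u - 3)*(u + 3)*(u - 1)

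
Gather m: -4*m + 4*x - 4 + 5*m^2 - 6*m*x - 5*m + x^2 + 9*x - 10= 5*m^2 + m*(-6*x - 9) + x^2 + 13*x - 14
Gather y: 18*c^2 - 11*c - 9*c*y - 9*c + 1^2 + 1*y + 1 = 18*c^2 - 20*c + y*(1 - 9*c) + 2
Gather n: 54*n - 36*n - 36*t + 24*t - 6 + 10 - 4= 18*n - 12*t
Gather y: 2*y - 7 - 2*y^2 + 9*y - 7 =-2*y^2 + 11*y - 14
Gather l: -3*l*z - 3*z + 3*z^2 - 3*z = -3*l*z + 3*z^2 - 6*z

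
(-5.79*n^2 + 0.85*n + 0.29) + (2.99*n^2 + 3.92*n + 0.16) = -2.8*n^2 + 4.77*n + 0.45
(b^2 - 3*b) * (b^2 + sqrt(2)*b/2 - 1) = b^4 - 3*b^3 + sqrt(2)*b^3/2 - 3*sqrt(2)*b^2/2 - b^2 + 3*b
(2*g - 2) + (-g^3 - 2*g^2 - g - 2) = -g^3 - 2*g^2 + g - 4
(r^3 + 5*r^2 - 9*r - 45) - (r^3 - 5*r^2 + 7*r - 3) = 10*r^2 - 16*r - 42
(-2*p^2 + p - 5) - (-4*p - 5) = -2*p^2 + 5*p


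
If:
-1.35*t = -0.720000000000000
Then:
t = 0.53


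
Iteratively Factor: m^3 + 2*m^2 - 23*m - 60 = (m + 3)*(m^2 - m - 20) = (m + 3)*(m + 4)*(m - 5)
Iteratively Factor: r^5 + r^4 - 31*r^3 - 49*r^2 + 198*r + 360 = (r + 2)*(r^4 - r^3 - 29*r^2 + 9*r + 180) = (r - 3)*(r + 2)*(r^3 + 2*r^2 - 23*r - 60) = (r - 3)*(r + 2)*(r + 4)*(r^2 - 2*r - 15) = (r - 5)*(r - 3)*(r + 2)*(r + 4)*(r + 3)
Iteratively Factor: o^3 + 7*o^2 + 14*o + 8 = (o + 2)*(o^2 + 5*o + 4) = (o + 1)*(o + 2)*(o + 4)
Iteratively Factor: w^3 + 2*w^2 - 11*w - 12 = (w + 4)*(w^2 - 2*w - 3) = (w + 1)*(w + 4)*(w - 3)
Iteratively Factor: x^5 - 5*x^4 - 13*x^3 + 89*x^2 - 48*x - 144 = (x - 3)*(x^4 - 2*x^3 - 19*x^2 + 32*x + 48) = (x - 3)*(x + 1)*(x^3 - 3*x^2 - 16*x + 48) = (x - 3)^2*(x + 1)*(x^2 - 16) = (x - 4)*(x - 3)^2*(x + 1)*(x + 4)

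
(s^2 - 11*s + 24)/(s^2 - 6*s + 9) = (s - 8)/(s - 3)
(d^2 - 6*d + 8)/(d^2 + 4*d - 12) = (d - 4)/(d + 6)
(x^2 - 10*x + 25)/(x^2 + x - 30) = (x - 5)/(x + 6)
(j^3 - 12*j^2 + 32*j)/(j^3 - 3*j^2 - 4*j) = (j - 8)/(j + 1)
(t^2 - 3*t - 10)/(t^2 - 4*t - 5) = (t + 2)/(t + 1)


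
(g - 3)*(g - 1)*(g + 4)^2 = g^4 + 4*g^3 - 13*g^2 - 40*g + 48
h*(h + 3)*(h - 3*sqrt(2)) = h^3 - 3*sqrt(2)*h^2 + 3*h^2 - 9*sqrt(2)*h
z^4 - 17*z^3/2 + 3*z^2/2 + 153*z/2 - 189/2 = (z - 7)*(z - 3)*(z - 3/2)*(z + 3)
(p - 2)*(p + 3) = p^2 + p - 6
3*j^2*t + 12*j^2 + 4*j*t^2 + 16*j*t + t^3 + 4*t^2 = (j + t)*(3*j + t)*(t + 4)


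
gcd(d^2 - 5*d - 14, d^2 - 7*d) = d - 7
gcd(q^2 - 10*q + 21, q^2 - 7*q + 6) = 1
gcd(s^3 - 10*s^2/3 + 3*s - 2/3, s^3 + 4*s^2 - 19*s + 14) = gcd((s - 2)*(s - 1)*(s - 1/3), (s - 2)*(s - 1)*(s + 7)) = s^2 - 3*s + 2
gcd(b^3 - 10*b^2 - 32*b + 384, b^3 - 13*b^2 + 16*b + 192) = b^2 - 16*b + 64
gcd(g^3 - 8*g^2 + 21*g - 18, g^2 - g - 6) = g - 3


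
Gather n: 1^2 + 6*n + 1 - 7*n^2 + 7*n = -7*n^2 + 13*n + 2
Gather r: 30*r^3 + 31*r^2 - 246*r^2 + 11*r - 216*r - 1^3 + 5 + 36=30*r^3 - 215*r^2 - 205*r + 40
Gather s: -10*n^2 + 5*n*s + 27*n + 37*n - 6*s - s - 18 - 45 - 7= -10*n^2 + 64*n + s*(5*n - 7) - 70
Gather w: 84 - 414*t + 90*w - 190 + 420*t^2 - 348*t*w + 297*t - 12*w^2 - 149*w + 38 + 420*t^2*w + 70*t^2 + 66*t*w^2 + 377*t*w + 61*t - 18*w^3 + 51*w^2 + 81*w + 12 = 490*t^2 - 56*t - 18*w^3 + w^2*(66*t + 39) + w*(420*t^2 + 29*t + 22) - 56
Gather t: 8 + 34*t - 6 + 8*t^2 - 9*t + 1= 8*t^2 + 25*t + 3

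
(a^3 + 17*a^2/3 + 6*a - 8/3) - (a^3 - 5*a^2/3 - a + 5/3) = 22*a^2/3 + 7*a - 13/3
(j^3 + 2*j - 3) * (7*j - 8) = 7*j^4 - 8*j^3 + 14*j^2 - 37*j + 24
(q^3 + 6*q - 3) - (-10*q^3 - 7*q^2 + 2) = 11*q^3 + 7*q^2 + 6*q - 5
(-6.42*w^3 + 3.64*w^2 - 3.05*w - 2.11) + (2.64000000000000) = -6.42*w^3 + 3.64*w^2 - 3.05*w + 0.53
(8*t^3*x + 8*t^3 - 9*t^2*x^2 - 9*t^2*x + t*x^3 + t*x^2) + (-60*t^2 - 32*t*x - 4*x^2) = 8*t^3*x + 8*t^3 - 9*t^2*x^2 - 9*t^2*x - 60*t^2 + t*x^3 + t*x^2 - 32*t*x - 4*x^2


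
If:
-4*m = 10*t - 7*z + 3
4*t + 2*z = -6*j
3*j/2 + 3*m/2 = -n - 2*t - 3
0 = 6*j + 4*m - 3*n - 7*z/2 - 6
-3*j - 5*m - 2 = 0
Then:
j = 139/699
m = -121/233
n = -488/233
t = -99/466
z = -40/233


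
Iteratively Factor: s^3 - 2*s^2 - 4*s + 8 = (s - 2)*(s^2 - 4) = (s - 2)*(s + 2)*(s - 2)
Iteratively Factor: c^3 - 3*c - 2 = (c + 1)*(c^2 - c - 2) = (c + 1)^2*(c - 2)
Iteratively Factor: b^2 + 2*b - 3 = (b + 3)*(b - 1)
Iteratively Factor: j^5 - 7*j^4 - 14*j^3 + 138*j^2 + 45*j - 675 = (j + 3)*(j^4 - 10*j^3 + 16*j^2 + 90*j - 225) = (j - 5)*(j + 3)*(j^3 - 5*j^2 - 9*j + 45) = (j - 5)^2*(j + 3)*(j^2 - 9) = (j - 5)^2*(j - 3)*(j + 3)*(j + 3)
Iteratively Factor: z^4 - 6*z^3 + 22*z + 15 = (z + 1)*(z^3 - 7*z^2 + 7*z + 15) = (z - 3)*(z + 1)*(z^2 - 4*z - 5) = (z - 5)*(z - 3)*(z + 1)*(z + 1)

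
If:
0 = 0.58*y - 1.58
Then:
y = 2.72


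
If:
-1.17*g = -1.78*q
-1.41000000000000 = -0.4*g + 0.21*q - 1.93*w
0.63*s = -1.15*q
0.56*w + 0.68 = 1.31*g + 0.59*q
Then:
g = 0.61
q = 0.40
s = -0.74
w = 0.65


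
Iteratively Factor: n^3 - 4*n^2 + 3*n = (n - 1)*(n^2 - 3*n) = (n - 3)*(n - 1)*(n)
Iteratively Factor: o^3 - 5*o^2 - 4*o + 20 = (o - 5)*(o^2 - 4) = (o - 5)*(o - 2)*(o + 2)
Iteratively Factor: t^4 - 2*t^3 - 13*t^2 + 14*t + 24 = (t + 1)*(t^3 - 3*t^2 - 10*t + 24) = (t - 4)*(t + 1)*(t^2 + t - 6) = (t - 4)*(t + 1)*(t + 3)*(t - 2)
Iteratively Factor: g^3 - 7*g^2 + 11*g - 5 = (g - 1)*(g^2 - 6*g + 5) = (g - 5)*(g - 1)*(g - 1)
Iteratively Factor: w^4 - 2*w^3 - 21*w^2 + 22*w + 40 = (w + 1)*(w^3 - 3*w^2 - 18*w + 40) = (w + 1)*(w + 4)*(w^2 - 7*w + 10) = (w - 5)*(w + 1)*(w + 4)*(w - 2)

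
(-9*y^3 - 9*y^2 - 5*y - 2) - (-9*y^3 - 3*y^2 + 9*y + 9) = -6*y^2 - 14*y - 11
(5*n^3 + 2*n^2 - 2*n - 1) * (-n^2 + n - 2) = -5*n^5 + 3*n^4 - 6*n^3 - 5*n^2 + 3*n + 2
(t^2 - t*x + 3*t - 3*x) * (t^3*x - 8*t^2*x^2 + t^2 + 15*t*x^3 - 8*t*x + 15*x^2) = t^5*x - 9*t^4*x^2 + 3*t^4*x + t^4 + 23*t^3*x^3 - 27*t^3*x^2 - 9*t^3*x + 3*t^3 - 15*t^2*x^4 + 69*t^2*x^3 + 23*t^2*x^2 - 27*t^2*x - 45*t*x^4 - 15*t*x^3 + 69*t*x^2 - 45*x^3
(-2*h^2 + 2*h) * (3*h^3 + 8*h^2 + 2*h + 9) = -6*h^5 - 10*h^4 + 12*h^3 - 14*h^2 + 18*h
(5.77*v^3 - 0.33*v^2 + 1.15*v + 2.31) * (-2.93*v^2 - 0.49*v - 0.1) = -16.9061*v^5 - 1.8604*v^4 - 3.7848*v^3 - 7.2988*v^2 - 1.2469*v - 0.231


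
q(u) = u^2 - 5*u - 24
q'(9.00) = 13.00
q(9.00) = 12.00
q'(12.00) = 19.00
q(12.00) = 60.00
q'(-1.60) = -8.20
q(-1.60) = -13.44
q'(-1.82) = -8.64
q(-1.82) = -11.59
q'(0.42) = -4.16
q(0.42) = -25.92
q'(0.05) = -4.90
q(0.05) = -24.25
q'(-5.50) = -16.00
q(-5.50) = 33.75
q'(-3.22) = -11.44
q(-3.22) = 2.47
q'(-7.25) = -19.50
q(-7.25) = 64.81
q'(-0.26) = -5.52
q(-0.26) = -22.63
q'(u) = 2*u - 5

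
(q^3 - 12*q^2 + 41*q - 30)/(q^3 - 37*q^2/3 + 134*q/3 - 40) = 3*(q - 1)/(3*q - 4)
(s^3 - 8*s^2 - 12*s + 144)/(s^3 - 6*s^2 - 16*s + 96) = (s - 6)/(s - 4)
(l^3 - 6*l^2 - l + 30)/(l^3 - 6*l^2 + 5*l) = (l^2 - l - 6)/(l*(l - 1))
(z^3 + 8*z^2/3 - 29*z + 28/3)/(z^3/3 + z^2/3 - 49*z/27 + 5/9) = 9*(z^2 + 3*z - 28)/(3*z^2 + 4*z - 15)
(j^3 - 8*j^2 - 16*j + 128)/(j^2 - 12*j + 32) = j + 4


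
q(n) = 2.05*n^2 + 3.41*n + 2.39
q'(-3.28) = -10.04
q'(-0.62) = 0.87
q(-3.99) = 21.42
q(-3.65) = 17.25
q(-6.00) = 55.73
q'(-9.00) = -33.49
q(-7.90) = 103.39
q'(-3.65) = -11.56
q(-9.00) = 137.75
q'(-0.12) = 2.92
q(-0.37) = 1.41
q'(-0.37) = 1.89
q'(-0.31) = 2.14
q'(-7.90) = -28.98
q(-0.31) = 1.53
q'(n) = 4.1*n + 3.41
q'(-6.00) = -21.19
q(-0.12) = 2.01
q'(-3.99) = -12.95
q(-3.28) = 13.26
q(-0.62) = 1.06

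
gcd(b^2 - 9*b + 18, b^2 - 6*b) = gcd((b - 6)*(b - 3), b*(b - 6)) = b - 6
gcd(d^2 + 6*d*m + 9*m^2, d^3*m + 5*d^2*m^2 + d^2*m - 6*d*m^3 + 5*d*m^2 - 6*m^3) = 1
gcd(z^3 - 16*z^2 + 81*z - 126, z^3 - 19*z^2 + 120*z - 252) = z^2 - 13*z + 42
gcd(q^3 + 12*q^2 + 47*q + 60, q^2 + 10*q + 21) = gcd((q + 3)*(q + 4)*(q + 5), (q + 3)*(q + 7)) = q + 3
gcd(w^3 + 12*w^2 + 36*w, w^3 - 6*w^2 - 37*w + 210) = w + 6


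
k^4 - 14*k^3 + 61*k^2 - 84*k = k*(k - 7)*(k - 4)*(k - 3)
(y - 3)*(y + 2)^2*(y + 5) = y^4 + 6*y^3 - 3*y^2 - 52*y - 60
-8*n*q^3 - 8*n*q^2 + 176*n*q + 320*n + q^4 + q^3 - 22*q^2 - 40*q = (-8*n + q)*(q - 5)*(q + 2)*(q + 4)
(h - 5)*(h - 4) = h^2 - 9*h + 20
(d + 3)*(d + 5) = d^2 + 8*d + 15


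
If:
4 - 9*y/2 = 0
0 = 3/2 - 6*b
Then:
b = 1/4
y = 8/9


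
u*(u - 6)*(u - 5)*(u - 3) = u^4 - 14*u^3 + 63*u^2 - 90*u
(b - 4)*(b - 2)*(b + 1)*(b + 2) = b^4 - 3*b^3 - 8*b^2 + 12*b + 16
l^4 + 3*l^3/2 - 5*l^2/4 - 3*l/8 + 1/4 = (l - 1/2)^2*(l + 1/2)*(l + 2)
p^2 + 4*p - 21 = (p - 3)*(p + 7)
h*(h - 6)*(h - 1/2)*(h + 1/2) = h^4 - 6*h^3 - h^2/4 + 3*h/2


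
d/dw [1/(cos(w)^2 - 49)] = 2*sin(w)*cos(w)/(cos(w)^2 - 49)^2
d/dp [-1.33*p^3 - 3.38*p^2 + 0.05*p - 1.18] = -3.99*p^2 - 6.76*p + 0.05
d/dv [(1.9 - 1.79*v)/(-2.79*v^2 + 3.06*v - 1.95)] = (-4.9941*v^2 + 10.602*v - 2.3235)/(7.7841*v^4 - 17.0748*v^3 + 20.2446*v^2 - 11.934*v + 3.8025)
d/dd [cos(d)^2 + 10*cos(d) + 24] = -2*(cos(d) + 5)*sin(d)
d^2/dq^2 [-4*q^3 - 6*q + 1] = -24*q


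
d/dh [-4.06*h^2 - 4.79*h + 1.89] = -8.12*h - 4.79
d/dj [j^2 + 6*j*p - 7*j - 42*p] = 2*j + 6*p - 7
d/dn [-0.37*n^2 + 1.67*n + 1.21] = 1.67 - 0.74*n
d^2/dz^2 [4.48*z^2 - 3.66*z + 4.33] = 8.96000000000000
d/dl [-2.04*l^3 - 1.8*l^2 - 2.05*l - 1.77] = -6.12*l^2 - 3.6*l - 2.05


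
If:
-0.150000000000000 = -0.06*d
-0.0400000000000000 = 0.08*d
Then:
No Solution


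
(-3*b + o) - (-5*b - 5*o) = 2*b + 6*o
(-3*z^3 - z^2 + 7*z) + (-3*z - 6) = -3*z^3 - z^2 + 4*z - 6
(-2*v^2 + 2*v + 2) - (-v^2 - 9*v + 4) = -v^2 + 11*v - 2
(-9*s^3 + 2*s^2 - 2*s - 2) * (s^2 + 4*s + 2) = -9*s^5 - 34*s^4 - 12*s^3 - 6*s^2 - 12*s - 4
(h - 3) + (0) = h - 3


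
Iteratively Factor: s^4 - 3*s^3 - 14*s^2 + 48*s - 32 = (s + 4)*(s^3 - 7*s^2 + 14*s - 8) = (s - 1)*(s + 4)*(s^2 - 6*s + 8) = (s - 2)*(s - 1)*(s + 4)*(s - 4)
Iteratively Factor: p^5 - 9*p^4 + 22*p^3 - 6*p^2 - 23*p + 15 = (p - 3)*(p^4 - 6*p^3 + 4*p^2 + 6*p - 5) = (p - 3)*(p - 1)*(p^3 - 5*p^2 - p + 5) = (p - 5)*(p - 3)*(p - 1)*(p^2 - 1) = (p - 5)*(p - 3)*(p - 1)*(p + 1)*(p - 1)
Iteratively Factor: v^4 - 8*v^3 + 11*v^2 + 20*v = (v)*(v^3 - 8*v^2 + 11*v + 20) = v*(v + 1)*(v^2 - 9*v + 20) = v*(v - 4)*(v + 1)*(v - 5)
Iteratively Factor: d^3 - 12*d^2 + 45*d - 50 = (d - 5)*(d^2 - 7*d + 10) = (d - 5)^2*(d - 2)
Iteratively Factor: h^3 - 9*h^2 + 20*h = (h - 5)*(h^2 - 4*h) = h*(h - 5)*(h - 4)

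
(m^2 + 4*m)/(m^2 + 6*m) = (m + 4)/(m + 6)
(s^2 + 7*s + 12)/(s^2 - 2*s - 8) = (s^2 + 7*s + 12)/(s^2 - 2*s - 8)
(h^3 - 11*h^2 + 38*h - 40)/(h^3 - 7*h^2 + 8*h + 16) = (h^2 - 7*h + 10)/(h^2 - 3*h - 4)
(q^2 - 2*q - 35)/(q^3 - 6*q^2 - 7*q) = (q + 5)/(q*(q + 1))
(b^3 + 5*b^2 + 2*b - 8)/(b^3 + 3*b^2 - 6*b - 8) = (b^2 + b - 2)/(b^2 - b - 2)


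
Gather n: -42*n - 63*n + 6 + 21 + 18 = 45 - 105*n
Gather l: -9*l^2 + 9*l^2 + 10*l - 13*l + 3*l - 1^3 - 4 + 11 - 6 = 0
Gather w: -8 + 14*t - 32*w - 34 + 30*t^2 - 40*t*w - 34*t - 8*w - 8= 30*t^2 - 20*t + w*(-40*t - 40) - 50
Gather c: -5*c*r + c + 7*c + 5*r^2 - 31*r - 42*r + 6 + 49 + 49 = c*(8 - 5*r) + 5*r^2 - 73*r + 104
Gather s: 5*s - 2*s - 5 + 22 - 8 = 3*s + 9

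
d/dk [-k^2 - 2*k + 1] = -2*k - 2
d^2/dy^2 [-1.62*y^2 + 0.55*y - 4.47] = -3.24000000000000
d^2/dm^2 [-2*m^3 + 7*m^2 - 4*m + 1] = 14 - 12*m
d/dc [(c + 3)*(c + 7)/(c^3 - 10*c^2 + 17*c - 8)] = (-c^3 - 21*c^2 + 33*c + 437)/(c^5 - 19*c^4 + 115*c^3 - 241*c^2 + 208*c - 64)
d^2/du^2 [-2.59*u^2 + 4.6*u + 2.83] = -5.18000000000000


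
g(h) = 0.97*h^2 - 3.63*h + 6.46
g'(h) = 1.94*h - 3.63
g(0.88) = 4.02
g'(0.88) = -1.92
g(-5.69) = 58.52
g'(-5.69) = -14.67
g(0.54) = 4.78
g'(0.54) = -2.58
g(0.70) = 4.39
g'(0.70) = -2.27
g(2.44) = 3.38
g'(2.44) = 1.10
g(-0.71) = 9.53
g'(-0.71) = -5.01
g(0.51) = 4.86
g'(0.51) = -2.64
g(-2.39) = 20.68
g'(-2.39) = -8.27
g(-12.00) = 189.70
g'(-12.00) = -26.91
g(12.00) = 102.58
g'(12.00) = 19.65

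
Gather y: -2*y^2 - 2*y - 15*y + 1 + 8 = -2*y^2 - 17*y + 9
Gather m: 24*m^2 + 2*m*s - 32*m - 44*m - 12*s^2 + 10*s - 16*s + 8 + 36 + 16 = 24*m^2 + m*(2*s - 76) - 12*s^2 - 6*s + 60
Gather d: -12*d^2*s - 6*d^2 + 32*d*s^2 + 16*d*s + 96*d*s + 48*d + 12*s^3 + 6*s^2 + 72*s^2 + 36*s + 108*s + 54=d^2*(-12*s - 6) + d*(32*s^2 + 112*s + 48) + 12*s^3 + 78*s^2 + 144*s + 54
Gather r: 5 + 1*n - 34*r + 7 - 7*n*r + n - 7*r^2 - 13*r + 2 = 2*n - 7*r^2 + r*(-7*n - 47) + 14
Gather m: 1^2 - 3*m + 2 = 3 - 3*m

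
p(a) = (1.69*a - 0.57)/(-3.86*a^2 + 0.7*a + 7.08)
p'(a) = (1.69*a - 0.57)*(7.72*a - 0.7)/(-3.86*a^2 + 0.7*a + 7.08)^2 + 1.69/(-3.86*a^2 + 0.7*a + 7.08)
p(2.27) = -0.29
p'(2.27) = 0.29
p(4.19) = -0.11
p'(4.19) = 0.03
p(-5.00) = 0.10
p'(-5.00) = 0.02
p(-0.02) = -0.09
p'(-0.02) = 0.25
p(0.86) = 0.18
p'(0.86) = 0.58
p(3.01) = -0.18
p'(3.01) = 0.09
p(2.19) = -0.32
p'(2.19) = 0.35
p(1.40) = 3.63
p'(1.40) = 77.69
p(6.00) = -0.07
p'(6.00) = 0.01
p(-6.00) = 0.08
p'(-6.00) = 0.01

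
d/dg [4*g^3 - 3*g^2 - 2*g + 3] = 12*g^2 - 6*g - 2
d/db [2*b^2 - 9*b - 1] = 4*b - 9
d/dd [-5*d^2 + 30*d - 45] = 30 - 10*d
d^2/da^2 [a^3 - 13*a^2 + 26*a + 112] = 6*a - 26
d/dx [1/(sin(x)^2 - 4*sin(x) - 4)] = 2*(2 - sin(x))*cos(x)/(4*sin(x) + cos(x)^2 + 3)^2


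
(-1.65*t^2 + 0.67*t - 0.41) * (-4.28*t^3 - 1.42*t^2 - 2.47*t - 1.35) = 7.062*t^5 - 0.5246*t^4 + 4.8789*t^3 + 1.1548*t^2 + 0.1082*t + 0.5535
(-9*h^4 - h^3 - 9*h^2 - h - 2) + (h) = -9*h^4 - h^3 - 9*h^2 - 2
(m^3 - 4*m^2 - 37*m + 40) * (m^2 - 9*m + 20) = m^5 - 13*m^4 + 19*m^3 + 293*m^2 - 1100*m + 800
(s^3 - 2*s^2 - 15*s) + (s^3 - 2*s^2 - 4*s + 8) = 2*s^3 - 4*s^2 - 19*s + 8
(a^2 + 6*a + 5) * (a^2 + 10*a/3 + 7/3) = a^4 + 28*a^3/3 + 82*a^2/3 + 92*a/3 + 35/3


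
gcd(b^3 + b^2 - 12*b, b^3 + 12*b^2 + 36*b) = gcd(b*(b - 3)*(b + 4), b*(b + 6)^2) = b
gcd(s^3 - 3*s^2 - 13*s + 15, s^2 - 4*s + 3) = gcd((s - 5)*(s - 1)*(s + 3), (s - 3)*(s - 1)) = s - 1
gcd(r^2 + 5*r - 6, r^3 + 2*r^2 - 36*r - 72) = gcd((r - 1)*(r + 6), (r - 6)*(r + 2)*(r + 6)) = r + 6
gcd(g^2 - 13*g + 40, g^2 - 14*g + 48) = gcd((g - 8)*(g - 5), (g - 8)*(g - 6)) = g - 8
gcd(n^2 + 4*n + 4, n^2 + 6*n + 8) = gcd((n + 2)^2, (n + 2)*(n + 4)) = n + 2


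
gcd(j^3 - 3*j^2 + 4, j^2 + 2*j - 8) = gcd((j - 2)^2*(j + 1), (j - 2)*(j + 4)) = j - 2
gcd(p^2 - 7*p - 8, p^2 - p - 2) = p + 1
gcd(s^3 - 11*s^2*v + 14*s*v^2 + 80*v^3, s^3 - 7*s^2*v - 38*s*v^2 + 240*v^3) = s^2 - 13*s*v + 40*v^2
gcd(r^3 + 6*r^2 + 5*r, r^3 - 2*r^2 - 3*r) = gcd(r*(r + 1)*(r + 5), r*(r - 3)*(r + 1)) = r^2 + r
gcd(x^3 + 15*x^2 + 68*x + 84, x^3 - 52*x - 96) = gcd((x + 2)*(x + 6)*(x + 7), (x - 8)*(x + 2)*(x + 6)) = x^2 + 8*x + 12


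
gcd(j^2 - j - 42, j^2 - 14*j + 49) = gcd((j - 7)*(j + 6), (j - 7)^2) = j - 7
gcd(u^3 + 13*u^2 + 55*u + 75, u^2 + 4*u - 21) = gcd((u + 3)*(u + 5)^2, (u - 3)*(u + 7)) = 1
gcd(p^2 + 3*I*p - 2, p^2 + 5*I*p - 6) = p + 2*I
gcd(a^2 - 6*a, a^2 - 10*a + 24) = a - 6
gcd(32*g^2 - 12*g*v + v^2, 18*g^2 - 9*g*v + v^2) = 1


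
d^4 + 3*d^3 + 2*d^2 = d^2*(d + 1)*(d + 2)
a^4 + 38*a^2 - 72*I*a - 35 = (a - 5*I)*(a - I)^2*(a + 7*I)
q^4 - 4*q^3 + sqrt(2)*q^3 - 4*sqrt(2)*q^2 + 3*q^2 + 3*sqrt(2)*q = q*(q - 3)*(q - 1)*(q + sqrt(2))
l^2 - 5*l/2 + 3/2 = (l - 3/2)*(l - 1)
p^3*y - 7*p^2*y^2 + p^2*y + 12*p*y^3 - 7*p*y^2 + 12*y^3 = (p - 4*y)*(p - 3*y)*(p*y + y)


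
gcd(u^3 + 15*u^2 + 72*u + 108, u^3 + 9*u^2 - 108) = u^2 + 12*u + 36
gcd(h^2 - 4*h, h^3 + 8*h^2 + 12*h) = h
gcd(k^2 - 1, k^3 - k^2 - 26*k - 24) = k + 1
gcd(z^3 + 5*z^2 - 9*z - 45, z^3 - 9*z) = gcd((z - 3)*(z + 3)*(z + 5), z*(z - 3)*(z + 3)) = z^2 - 9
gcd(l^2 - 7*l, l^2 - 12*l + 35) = l - 7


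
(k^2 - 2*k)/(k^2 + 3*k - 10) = k/(k + 5)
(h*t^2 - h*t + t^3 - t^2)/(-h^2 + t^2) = t*(t - 1)/(-h + t)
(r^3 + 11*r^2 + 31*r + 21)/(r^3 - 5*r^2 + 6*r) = (r^3 + 11*r^2 + 31*r + 21)/(r*(r^2 - 5*r + 6))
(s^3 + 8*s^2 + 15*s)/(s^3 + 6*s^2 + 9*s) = (s + 5)/(s + 3)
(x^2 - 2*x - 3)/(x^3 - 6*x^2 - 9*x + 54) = (x + 1)/(x^2 - 3*x - 18)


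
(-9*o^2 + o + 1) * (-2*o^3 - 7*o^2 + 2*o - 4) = 18*o^5 + 61*o^4 - 27*o^3 + 31*o^2 - 2*o - 4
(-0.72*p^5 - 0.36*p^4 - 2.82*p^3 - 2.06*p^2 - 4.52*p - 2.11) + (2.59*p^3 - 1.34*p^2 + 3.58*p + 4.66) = -0.72*p^5 - 0.36*p^4 - 0.23*p^3 - 3.4*p^2 - 0.94*p + 2.55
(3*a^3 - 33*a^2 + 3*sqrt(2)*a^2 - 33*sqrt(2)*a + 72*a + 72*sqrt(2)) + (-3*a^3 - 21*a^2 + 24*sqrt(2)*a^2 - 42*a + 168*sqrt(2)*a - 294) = -54*a^2 + 27*sqrt(2)*a^2 + 30*a + 135*sqrt(2)*a - 294 + 72*sqrt(2)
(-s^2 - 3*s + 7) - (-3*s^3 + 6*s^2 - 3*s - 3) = 3*s^3 - 7*s^2 + 10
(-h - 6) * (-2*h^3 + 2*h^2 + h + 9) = 2*h^4 + 10*h^3 - 13*h^2 - 15*h - 54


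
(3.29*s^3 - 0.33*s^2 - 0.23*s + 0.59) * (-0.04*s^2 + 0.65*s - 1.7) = -0.1316*s^5 + 2.1517*s^4 - 5.7983*s^3 + 0.3879*s^2 + 0.7745*s - 1.003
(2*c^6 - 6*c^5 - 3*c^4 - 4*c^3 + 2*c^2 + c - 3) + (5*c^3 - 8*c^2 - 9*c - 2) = 2*c^6 - 6*c^5 - 3*c^4 + c^3 - 6*c^2 - 8*c - 5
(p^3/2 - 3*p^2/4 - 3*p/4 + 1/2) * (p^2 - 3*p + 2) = p^5/2 - 9*p^4/4 + 5*p^3/2 + 5*p^2/4 - 3*p + 1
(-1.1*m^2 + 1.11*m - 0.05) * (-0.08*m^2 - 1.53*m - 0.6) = 0.088*m^4 + 1.5942*m^3 - 1.0343*m^2 - 0.5895*m + 0.03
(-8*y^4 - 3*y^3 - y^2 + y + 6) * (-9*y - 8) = 72*y^5 + 91*y^4 + 33*y^3 - y^2 - 62*y - 48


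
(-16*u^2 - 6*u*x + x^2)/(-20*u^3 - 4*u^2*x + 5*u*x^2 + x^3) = (-8*u + x)/(-10*u^2 + 3*u*x + x^2)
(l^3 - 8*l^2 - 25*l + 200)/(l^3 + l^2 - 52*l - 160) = (l - 5)/(l + 4)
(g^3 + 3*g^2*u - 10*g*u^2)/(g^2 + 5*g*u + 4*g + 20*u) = g*(g - 2*u)/(g + 4)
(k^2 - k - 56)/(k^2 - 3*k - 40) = (k + 7)/(k + 5)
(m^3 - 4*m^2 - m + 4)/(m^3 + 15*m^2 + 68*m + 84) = (m^3 - 4*m^2 - m + 4)/(m^3 + 15*m^2 + 68*m + 84)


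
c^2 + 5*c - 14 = (c - 2)*(c + 7)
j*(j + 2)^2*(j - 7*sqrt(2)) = j^4 - 7*sqrt(2)*j^3 + 4*j^3 - 28*sqrt(2)*j^2 + 4*j^2 - 28*sqrt(2)*j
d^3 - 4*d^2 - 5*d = d*(d - 5)*(d + 1)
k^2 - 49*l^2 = (k - 7*l)*(k + 7*l)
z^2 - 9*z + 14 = (z - 7)*(z - 2)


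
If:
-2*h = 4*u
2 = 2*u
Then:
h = -2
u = 1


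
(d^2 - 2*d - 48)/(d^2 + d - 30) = (d - 8)/(d - 5)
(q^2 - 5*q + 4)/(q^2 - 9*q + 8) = (q - 4)/(q - 8)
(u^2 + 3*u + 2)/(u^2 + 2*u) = (u + 1)/u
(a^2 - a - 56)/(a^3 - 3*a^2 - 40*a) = (a + 7)/(a*(a + 5))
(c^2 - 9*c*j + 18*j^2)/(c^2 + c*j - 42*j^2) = (c - 3*j)/(c + 7*j)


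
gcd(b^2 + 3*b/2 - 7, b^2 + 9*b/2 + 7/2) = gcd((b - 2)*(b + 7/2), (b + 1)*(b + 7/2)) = b + 7/2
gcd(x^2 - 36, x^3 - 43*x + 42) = x - 6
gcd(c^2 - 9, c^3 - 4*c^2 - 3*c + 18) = c - 3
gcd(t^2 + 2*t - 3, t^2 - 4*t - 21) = t + 3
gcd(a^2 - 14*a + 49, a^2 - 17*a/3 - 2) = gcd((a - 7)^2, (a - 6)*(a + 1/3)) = 1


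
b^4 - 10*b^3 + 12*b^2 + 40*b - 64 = (b - 8)*(b - 2)^2*(b + 2)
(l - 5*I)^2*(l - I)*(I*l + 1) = I*l^4 + 12*l^3 - 46*I*l^2 - 60*l + 25*I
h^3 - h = h*(h - 1)*(h + 1)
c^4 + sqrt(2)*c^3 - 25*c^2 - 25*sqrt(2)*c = c*(c - 5)*(c + 5)*(c + sqrt(2))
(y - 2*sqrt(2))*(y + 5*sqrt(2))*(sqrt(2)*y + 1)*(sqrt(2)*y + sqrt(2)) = 2*y^4 + 2*y^3 + 7*sqrt(2)*y^3 - 34*y^2 + 7*sqrt(2)*y^2 - 34*y - 20*sqrt(2)*y - 20*sqrt(2)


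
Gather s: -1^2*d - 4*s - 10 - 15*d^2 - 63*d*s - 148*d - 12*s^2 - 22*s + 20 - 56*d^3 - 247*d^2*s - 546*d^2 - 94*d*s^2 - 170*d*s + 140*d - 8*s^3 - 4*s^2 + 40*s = -56*d^3 - 561*d^2 - 9*d - 8*s^3 + s^2*(-94*d - 16) + s*(-247*d^2 - 233*d + 14) + 10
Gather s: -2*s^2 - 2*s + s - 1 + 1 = -2*s^2 - s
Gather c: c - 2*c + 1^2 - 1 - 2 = -c - 2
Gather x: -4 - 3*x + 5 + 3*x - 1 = 0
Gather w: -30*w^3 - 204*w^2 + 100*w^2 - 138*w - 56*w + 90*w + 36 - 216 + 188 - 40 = -30*w^3 - 104*w^2 - 104*w - 32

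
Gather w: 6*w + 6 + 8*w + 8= 14*w + 14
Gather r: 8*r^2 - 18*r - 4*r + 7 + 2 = 8*r^2 - 22*r + 9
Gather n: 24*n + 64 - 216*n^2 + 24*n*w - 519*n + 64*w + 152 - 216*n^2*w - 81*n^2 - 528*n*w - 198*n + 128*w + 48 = n^2*(-216*w - 297) + n*(-504*w - 693) + 192*w + 264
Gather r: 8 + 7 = 15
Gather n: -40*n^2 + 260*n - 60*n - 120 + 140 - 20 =-40*n^2 + 200*n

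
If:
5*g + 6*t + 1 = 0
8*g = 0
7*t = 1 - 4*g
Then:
No Solution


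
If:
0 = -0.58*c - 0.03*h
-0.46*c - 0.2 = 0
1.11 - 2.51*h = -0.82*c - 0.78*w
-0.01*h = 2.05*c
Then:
No Solution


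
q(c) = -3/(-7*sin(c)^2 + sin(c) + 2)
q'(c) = -3*(14*sin(c)*cos(c) - cos(c))/(-7*sin(c)^2 + sin(c) + 2)^2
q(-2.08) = 0.71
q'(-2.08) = -1.09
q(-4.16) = 1.35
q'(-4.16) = 3.48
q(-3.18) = -1.48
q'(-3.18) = -0.34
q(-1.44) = 0.51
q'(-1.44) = 0.17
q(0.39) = -2.19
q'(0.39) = -6.41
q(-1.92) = 0.59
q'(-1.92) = -0.55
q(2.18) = 1.59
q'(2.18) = 5.05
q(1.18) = 0.98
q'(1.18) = -1.46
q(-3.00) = -1.74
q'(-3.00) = -2.99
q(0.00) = -1.50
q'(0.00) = 0.75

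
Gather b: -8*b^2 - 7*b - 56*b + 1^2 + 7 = -8*b^2 - 63*b + 8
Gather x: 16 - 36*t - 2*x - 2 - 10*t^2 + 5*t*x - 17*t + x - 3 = -10*t^2 - 53*t + x*(5*t - 1) + 11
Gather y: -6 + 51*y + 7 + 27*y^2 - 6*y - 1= 27*y^2 + 45*y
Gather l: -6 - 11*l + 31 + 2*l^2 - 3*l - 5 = 2*l^2 - 14*l + 20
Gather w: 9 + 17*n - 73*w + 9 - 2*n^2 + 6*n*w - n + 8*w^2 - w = -2*n^2 + 16*n + 8*w^2 + w*(6*n - 74) + 18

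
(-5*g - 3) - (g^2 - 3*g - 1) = -g^2 - 2*g - 2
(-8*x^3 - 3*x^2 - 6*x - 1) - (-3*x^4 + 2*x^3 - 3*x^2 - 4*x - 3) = 3*x^4 - 10*x^3 - 2*x + 2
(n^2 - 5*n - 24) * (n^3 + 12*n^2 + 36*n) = n^5 + 7*n^4 - 48*n^3 - 468*n^2 - 864*n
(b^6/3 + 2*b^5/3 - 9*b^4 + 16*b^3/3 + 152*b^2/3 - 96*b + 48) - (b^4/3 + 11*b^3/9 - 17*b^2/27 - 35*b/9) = b^6/3 + 2*b^5/3 - 28*b^4/3 + 37*b^3/9 + 1385*b^2/27 - 829*b/9 + 48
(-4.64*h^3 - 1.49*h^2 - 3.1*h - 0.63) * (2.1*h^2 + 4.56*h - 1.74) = -9.744*h^5 - 24.2874*h^4 - 5.2308*h^3 - 12.8664*h^2 + 2.5212*h + 1.0962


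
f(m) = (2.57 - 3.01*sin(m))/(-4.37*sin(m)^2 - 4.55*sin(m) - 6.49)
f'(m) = (2.57 - 3.01*sin(m))*(8.74*sin(m)*cos(m) + 4.55*cos(m))/(-4.37*sin(m)^2 - 4.55*sin(m) - 6.49)^2 - 3.01*cos(m)/(-4.37*sin(m)^2 - 4.55*sin(m) - 6.49)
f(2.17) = -0.01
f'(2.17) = -0.13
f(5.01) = -0.89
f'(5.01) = -0.02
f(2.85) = -0.21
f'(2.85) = -0.53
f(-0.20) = -0.55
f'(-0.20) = 0.78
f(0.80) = -0.03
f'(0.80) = 0.20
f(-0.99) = -0.89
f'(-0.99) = 0.05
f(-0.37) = -0.68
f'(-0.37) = 0.68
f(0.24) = -0.24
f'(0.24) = 0.57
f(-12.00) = -0.09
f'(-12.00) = 0.32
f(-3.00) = -0.50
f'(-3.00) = -0.78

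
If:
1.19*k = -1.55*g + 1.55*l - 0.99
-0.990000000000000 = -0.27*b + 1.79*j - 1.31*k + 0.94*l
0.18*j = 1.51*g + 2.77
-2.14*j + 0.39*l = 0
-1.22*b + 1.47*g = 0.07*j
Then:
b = -2.23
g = -1.86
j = -0.20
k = 0.14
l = -1.11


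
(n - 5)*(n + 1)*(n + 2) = n^3 - 2*n^2 - 13*n - 10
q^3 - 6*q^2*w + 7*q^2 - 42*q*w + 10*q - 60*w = (q + 2)*(q + 5)*(q - 6*w)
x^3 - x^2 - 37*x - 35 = (x - 7)*(x + 1)*(x + 5)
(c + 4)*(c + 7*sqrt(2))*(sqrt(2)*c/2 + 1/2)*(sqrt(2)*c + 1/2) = c^4 + 4*c^3 + 31*sqrt(2)*c^3/4 + 43*c^2/4 + 31*sqrt(2)*c^2 + 7*sqrt(2)*c/4 + 43*c + 7*sqrt(2)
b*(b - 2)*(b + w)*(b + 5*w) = b^4 + 6*b^3*w - 2*b^3 + 5*b^2*w^2 - 12*b^2*w - 10*b*w^2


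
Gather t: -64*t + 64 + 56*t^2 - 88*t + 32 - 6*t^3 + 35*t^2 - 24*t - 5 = -6*t^3 + 91*t^2 - 176*t + 91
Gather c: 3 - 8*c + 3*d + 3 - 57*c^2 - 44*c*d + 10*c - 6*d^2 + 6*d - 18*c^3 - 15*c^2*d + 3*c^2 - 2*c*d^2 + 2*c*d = -18*c^3 + c^2*(-15*d - 54) + c*(-2*d^2 - 42*d + 2) - 6*d^2 + 9*d + 6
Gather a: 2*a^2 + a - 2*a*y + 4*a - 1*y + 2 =2*a^2 + a*(5 - 2*y) - y + 2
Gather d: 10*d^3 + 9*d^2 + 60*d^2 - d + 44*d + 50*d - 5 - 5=10*d^3 + 69*d^2 + 93*d - 10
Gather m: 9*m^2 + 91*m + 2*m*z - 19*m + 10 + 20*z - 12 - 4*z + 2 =9*m^2 + m*(2*z + 72) + 16*z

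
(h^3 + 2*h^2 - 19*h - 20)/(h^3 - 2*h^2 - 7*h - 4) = (h + 5)/(h + 1)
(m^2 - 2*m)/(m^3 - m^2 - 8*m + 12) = m/(m^2 + m - 6)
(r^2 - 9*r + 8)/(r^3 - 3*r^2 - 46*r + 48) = 1/(r + 6)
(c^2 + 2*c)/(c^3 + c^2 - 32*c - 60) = c/(c^2 - c - 30)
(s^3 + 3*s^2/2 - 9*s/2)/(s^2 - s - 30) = s*(-2*s^2 - 3*s + 9)/(2*(-s^2 + s + 30))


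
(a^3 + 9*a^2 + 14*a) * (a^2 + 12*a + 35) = a^5 + 21*a^4 + 157*a^3 + 483*a^2 + 490*a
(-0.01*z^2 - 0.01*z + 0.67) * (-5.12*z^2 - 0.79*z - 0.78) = 0.0512*z^4 + 0.0591*z^3 - 3.4147*z^2 - 0.5215*z - 0.5226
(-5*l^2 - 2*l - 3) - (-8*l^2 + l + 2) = 3*l^2 - 3*l - 5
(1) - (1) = 0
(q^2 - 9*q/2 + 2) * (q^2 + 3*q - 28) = q^4 - 3*q^3/2 - 79*q^2/2 + 132*q - 56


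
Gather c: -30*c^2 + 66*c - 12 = -30*c^2 + 66*c - 12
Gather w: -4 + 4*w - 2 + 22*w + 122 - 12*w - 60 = 14*w + 56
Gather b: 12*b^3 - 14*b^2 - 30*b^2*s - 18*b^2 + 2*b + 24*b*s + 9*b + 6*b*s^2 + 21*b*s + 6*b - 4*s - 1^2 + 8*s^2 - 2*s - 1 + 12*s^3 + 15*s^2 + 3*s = 12*b^3 + b^2*(-30*s - 32) + b*(6*s^2 + 45*s + 17) + 12*s^3 + 23*s^2 - 3*s - 2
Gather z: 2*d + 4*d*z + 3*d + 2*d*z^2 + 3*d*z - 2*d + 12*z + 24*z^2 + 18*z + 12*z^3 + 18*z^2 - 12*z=3*d + 12*z^3 + z^2*(2*d + 42) + z*(7*d + 18)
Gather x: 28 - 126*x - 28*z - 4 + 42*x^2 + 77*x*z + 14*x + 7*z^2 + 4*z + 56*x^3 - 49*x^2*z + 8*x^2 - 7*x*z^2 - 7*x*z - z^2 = 56*x^3 + x^2*(50 - 49*z) + x*(-7*z^2 + 70*z - 112) + 6*z^2 - 24*z + 24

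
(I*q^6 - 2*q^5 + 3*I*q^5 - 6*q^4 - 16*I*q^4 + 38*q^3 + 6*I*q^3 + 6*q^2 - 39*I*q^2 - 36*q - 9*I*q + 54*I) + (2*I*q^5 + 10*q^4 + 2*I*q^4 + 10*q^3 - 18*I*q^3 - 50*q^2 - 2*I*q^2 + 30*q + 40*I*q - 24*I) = I*q^6 - 2*q^5 + 5*I*q^5 + 4*q^4 - 14*I*q^4 + 48*q^3 - 12*I*q^3 - 44*q^2 - 41*I*q^2 - 6*q + 31*I*q + 30*I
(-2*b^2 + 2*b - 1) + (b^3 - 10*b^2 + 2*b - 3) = b^3 - 12*b^2 + 4*b - 4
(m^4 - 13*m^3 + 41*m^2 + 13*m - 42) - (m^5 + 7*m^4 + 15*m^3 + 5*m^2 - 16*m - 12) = -m^5 - 6*m^4 - 28*m^3 + 36*m^2 + 29*m - 30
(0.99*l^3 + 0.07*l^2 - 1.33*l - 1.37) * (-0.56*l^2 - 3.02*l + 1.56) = -0.5544*l^5 - 3.029*l^4 + 2.0778*l^3 + 4.893*l^2 + 2.0626*l - 2.1372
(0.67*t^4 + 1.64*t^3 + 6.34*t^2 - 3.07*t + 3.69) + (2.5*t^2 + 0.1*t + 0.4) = 0.67*t^4 + 1.64*t^3 + 8.84*t^2 - 2.97*t + 4.09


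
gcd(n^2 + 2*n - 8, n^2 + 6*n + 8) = n + 4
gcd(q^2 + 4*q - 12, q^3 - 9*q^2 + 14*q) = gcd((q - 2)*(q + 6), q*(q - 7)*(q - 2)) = q - 2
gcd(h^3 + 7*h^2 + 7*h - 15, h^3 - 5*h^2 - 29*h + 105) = h + 5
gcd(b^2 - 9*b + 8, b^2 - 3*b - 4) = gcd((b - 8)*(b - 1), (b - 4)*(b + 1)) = 1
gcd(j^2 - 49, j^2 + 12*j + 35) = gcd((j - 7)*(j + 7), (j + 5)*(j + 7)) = j + 7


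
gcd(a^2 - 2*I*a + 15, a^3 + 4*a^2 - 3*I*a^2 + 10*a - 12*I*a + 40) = a - 5*I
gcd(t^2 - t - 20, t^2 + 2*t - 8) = t + 4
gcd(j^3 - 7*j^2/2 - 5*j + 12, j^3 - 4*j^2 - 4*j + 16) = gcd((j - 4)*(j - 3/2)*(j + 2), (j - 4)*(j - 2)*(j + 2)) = j^2 - 2*j - 8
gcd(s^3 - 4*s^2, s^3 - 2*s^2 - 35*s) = s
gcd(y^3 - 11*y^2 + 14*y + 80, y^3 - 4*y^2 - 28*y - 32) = y^2 - 6*y - 16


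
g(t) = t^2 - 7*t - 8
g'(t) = 2*t - 7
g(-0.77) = -2.02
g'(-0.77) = -8.54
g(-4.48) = 43.43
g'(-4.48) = -15.96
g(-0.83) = -1.50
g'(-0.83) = -8.66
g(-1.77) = 7.52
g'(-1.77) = -10.54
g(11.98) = 51.66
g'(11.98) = 16.96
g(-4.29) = 40.43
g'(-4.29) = -15.58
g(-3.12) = 23.57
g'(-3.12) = -13.24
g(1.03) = -14.15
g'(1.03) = -4.94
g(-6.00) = 70.00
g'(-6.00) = -19.00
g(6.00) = -14.00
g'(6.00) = 5.00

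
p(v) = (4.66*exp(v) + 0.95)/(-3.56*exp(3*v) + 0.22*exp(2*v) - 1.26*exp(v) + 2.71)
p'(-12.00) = 0.00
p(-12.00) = 0.35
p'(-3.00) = 0.10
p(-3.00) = 0.45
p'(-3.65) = 0.05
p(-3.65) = 0.40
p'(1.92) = 0.06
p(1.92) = -0.03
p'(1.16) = 0.29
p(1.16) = -0.14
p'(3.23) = 0.00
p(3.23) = -0.00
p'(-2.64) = 0.14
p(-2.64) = 0.49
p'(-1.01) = 1.35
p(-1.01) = 1.26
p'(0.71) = 0.80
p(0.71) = -0.36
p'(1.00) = 0.41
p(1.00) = -0.19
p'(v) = (4.66*exp(v) + 0.95)*(10.68*exp(3*v) - 0.44*exp(2*v) + 1.26*exp(v))/(-3.56*exp(3*v) + 0.22*exp(2*v) - 1.26*exp(v) + 2.71)^2 + 4.66*exp(v)/(-3.56*exp(3*v) + 0.22*exp(2*v) - 1.26*exp(v) + 2.71)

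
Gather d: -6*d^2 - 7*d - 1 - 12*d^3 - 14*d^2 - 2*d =-12*d^3 - 20*d^2 - 9*d - 1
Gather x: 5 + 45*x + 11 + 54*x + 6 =99*x + 22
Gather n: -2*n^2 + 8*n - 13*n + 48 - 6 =-2*n^2 - 5*n + 42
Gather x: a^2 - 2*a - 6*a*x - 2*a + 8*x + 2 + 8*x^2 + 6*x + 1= a^2 - 4*a + 8*x^2 + x*(14 - 6*a) + 3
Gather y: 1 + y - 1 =y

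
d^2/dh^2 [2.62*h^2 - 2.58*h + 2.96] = 5.24000000000000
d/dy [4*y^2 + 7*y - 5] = 8*y + 7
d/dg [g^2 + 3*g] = 2*g + 3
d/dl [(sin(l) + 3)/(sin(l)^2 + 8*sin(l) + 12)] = (-6*sin(l) + cos(l)^2 - 13)*cos(l)/(sin(l)^2 + 8*sin(l) + 12)^2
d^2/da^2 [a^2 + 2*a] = 2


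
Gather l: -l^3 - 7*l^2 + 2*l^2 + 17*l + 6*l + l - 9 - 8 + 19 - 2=-l^3 - 5*l^2 + 24*l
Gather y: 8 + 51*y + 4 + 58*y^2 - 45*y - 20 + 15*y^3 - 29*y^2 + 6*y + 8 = 15*y^3 + 29*y^2 + 12*y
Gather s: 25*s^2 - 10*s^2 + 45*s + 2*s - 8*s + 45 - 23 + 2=15*s^2 + 39*s + 24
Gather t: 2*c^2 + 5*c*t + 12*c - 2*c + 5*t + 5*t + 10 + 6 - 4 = 2*c^2 + 10*c + t*(5*c + 10) + 12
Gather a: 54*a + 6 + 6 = 54*a + 12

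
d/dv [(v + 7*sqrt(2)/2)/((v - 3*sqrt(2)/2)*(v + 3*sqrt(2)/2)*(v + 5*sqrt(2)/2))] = 4*(-4*v^3 - 26*sqrt(2)*v^2 - 70*v + 9*sqrt(2))/(8*v^6 + 40*sqrt(2)*v^5 + 28*v^4 - 360*sqrt(2)*v^3 - 738*v^2 + 810*sqrt(2)*v + 2025)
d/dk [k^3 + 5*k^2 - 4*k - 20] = 3*k^2 + 10*k - 4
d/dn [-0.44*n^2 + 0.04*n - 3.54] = 0.04 - 0.88*n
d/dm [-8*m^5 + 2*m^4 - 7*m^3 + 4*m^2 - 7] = m*(-40*m^3 + 8*m^2 - 21*m + 8)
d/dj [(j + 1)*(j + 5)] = 2*j + 6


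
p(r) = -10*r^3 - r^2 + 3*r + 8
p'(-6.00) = -1065.00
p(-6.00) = 2114.00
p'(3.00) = -273.00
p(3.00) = -262.00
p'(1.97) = -117.37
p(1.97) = -66.42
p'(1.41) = -59.46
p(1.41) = -17.79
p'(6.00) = -1089.00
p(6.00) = -2170.00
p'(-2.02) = -115.37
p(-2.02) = 80.28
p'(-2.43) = -169.29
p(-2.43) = 138.29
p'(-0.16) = 2.55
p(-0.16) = 7.54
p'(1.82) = -100.01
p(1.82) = -50.14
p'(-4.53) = -603.57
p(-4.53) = 903.49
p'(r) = -30*r^2 - 2*r + 3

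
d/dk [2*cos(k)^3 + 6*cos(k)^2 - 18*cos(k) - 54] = 6*(sin(k)^2 - 2*cos(k) + 2)*sin(k)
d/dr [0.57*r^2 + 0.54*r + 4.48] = 1.14*r + 0.54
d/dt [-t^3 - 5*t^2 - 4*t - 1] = -3*t^2 - 10*t - 4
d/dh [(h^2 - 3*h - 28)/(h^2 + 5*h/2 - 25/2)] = 2*(11*h^2 + 62*h + 215)/(4*h^4 + 20*h^3 - 75*h^2 - 250*h + 625)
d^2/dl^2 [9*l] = 0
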